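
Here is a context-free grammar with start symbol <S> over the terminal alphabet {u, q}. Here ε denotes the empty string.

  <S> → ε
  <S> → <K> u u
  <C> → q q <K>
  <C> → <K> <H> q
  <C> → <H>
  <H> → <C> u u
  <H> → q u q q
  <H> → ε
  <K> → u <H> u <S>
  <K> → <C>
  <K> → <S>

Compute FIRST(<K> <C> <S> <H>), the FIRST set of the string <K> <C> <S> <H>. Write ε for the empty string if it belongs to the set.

{ε, q, u}

FIRST(<S>) = {ε, q, u}  (via <K> u u)
FIRST(<C>) = {ε, q, u}  (via <K> <H> q, <H>)
FIRST(<H>) = {ε, q, u}  (via <C> u u)
FIRST(<K>) = {ε, q, u}  (via <C>, <S>)
FIRST(<K> <C> <S> <H>): take FIRST of each symbol in turn, carrying on past any symbol whose FIRST contains ε; result {ε, q, u}.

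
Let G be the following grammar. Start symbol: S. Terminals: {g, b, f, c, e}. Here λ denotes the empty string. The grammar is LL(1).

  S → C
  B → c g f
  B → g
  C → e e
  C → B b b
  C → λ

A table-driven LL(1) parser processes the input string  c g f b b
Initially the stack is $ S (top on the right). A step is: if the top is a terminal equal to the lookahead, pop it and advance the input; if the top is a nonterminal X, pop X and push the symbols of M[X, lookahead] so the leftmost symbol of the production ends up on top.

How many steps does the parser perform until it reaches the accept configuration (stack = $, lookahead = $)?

8

step 1: stack=$ S  input=c g f b b $  — expand S → C
step 2: stack=$ C  input=c g f b b $  — expand C → B b b
step 3: stack=$ b b B  input=c g f b b $  — expand B → c g f
step 4: stack=$ b b f g c  input=c g f b b $  — match c
step 5: stack=$ b b f g  input=g f b b $  — match g
step 6: stack=$ b b f  input=f b b $  — match f
step 7: stack=$ b b  input=b b $  — match b
step 8: stack=$ b  input=b $  — match b
Accept reached after 8 steps.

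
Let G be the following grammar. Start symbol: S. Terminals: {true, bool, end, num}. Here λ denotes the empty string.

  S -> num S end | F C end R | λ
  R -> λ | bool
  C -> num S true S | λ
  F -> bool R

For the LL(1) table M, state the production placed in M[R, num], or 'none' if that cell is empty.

FIRST(R) = {λ, bool}
FIRST(C) = {λ, num}
FIRST(F) = {bool}
FIRST(S) = {λ, bool, num}  (via F C end R)
FOLLOW(S) includes $ since S is the start symbol.
FOLLOW(S): in S->num S end, S is followed by end with FIRST {end}; in C->num S true S (occurrence 1), S is followed by true S with FIRST {true}; in C->num S true S (occurrence 2), the suffix after S is empty, so FOLLOW(S) ⊇ FOLLOW(C) = {end}. Thus FOLLOW(S) = {$, end, true}.
FOLLOW(F): in S->F C end R, F is followed by C end R with FIRST {end, num}. Thus FOLLOW(F) = {end, num}.
FOLLOW(R): in S->F C end R, the suffix after R is empty, so FOLLOW(R) ⊇ FOLLOW(S) = {$, end, true}; in F->bool R, the suffix after R is empty, so FOLLOW(R) ⊇ FOLLOW(F) = {end, num}. Thus FOLLOW(R) = {$, end, num, true}.
For R -> λ: FIRST(λ) = {λ}, so it goes in M[R, t] for t ∈ {}; since λ ∈ FIRST, also for every t ∈ FOLLOW(R) = {$, end, num, true}.
For R -> bool: FIRST(bool) = {bool}, so it goes in M[R, t] for t ∈ {bool}.

R -> λ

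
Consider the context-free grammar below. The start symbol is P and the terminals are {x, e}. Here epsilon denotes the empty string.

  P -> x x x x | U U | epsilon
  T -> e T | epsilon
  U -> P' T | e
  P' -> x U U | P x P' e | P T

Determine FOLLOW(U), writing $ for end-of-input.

FIRST(T): from T->e T we get {e}; from T->epsilon we get {epsilon}. So FIRST(T) = {epsilon, e}.
FIRST(P): from P->x x x x we get {x}; from P->U U we get {epsilon, e, x}; from P->epsilon we get {epsilon}. So FIRST(P) = {epsilon, e, x}.
FIRST(P'): from P'->x U U we get {x}; from P'->P x P' e we get {e, x}; from P'->P T we get {epsilon, e, x}. So FIRST(P') = {epsilon, e, x}.
FIRST(U): from U->P' T we get {epsilon, e, x}; from U->e we get {e}. So FIRST(U) = {epsilon, e, x}.
FOLLOW(P) includes $ since P is the start symbol.
FOLLOW(P): in P'->P x P' e, P is followed by x P' e with FIRST {x}; in P'->P T, P is followed by T with FIRST {epsilon, e}; in P'->P T, the suffix after P is nullable, so FOLLOW(P) ⊇ FOLLOW(P') = {$, e, x}. Thus FOLLOW(P) = {$, e, x}.
FOLLOW(T): in T->e T, the suffix after T is empty (adds nothing new); in U->P' T, the suffix after T is empty, so FOLLOW(T) ⊇ FOLLOW(U) = {$, e, x}; in P'->P T, the suffix after T is empty, so FOLLOW(T) ⊇ FOLLOW(P') = {$, e, x}. Thus FOLLOW(T) = {$, e, x}.
FOLLOW(U): in P->U U (occurrence 1), U is followed by U with FIRST {epsilon, e, x}; in P->U U (occurrence 1), the suffix after U is nullable, so FOLLOW(U) ⊇ FOLLOW(P) = {$, e, x}; in P->U U (occurrence 2), the suffix after U is empty, so FOLLOW(U) ⊇ FOLLOW(P) = {$, e, x}; in P'->x U U (occurrence 1), U is followed by U with FIRST {epsilon, e, x}; in P'->x U U (occurrence 1), the suffix after U is nullable, so FOLLOW(U) ⊇ FOLLOW(P') = {$, e, x}; in P'->x U U (occurrence 2), the suffix after U is empty, so FOLLOW(U) ⊇ FOLLOW(P') = {$, e, x}. Thus FOLLOW(U) = {$, e, x}.
FOLLOW(P'): in U->P' T, P' is followed by T with FIRST {epsilon, e}; in U->P' T, the suffix after P' is nullable, so FOLLOW(P') ⊇ FOLLOW(U) = {$, e, x}; in P'->P x P' e, P' is followed by e with FIRST {e}. Thus FOLLOW(P') = {$, e, x}.

{$, e, x}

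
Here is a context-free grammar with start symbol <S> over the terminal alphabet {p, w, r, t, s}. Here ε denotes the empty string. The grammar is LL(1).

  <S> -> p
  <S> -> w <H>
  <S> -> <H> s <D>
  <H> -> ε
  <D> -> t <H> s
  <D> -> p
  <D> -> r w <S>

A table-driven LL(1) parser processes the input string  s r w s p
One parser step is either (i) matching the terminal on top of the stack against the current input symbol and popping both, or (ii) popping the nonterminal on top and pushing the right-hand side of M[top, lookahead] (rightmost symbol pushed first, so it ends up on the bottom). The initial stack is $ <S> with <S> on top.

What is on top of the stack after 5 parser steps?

w

     Stack        Input        Action
  1  $ <S>        s r w s p $  expand <S> -> <H> s <D>
  2  $ <D> s <H>  s r w s p $  expand <H> -> ε
  3  $ <D> s      s r w s p $  match s
  4  $ <D>        r w s p $    expand <D> -> r w <S>
  5  $ <S> w r    r w s p $    match r
Stack after step 5: $ <S> w (top = w).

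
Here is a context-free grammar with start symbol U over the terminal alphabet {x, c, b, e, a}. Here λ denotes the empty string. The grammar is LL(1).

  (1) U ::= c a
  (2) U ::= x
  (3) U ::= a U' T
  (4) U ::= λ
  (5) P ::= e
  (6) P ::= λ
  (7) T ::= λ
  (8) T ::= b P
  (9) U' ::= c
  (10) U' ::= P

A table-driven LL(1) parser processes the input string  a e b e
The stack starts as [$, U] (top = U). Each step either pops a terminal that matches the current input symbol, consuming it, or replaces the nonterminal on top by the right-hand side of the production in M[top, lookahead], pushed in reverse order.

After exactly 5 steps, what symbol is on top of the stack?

     Stack     Input      Action
  1  $ U       a e b e $  expand U ::= a U' T
  2  $ T U' a  a e b e $  match a
  3  $ T U'    e b e $    expand U' ::= P
  4  $ T P     e b e $    expand P ::= e
  5  $ T e     e b e $    match e
Stack after step 5: $ T (top = T).

T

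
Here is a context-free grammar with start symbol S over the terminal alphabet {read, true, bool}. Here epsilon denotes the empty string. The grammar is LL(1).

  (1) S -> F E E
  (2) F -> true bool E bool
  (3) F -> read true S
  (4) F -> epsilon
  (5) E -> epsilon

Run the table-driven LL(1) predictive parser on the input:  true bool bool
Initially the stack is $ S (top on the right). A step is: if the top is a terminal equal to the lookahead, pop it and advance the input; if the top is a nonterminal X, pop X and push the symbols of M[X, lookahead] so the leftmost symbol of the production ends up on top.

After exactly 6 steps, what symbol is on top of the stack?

E

step 1: stack=$ S  input=true bool bool $  — expand S -> F E E
step 2: stack=$ E E F  input=true bool bool $  — expand F -> true bool E bool
step 3: stack=$ E E bool E bool true  input=true bool bool $  — match true
step 4: stack=$ E E bool E bool  input=bool bool $  — match bool
step 5: stack=$ E E bool E  input=bool $  — expand E -> epsilon
step 6: stack=$ E E bool  input=bool $  — match bool
Stack after step 6: $ E E (top = E).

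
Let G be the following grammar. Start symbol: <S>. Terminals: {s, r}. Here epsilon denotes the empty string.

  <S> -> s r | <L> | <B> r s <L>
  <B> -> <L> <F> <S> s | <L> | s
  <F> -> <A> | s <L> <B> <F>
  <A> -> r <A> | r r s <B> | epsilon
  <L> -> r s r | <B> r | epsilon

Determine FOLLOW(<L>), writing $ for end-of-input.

{$, r, s}

FIRST(<A>) = {epsilon, r}
FIRST(<F>) = {epsilon, r, s}  (via <A>)
FIRST(<S>) = {epsilon, r, s}  (via <L>, <B> r s <L>)
FIRST(<B>) = {epsilon, r, s}  (via <L> <F> <S> s, <L>)
FIRST(<L>) = {epsilon, r, s}  (via <B> r)
FOLLOW(<S>) includes $ since <S> is the start symbol.
FOLLOW(<S>): in <B>-><L> <F> <S> s, <S> is followed by s with FIRST {s}. Thus FOLLOW(<S>) = {$, s}.
FOLLOW(<F>): in <B>-><L> <F> <S> s, <F> is followed by <S> s with FIRST {r, s}; in <F>->s <L> <B> <F>, the suffix after <F> is empty (adds nothing new). Thus FOLLOW(<F>) = {r, s}.
FOLLOW(<A>): in <F>-><A>, the suffix after <A> is empty, so FOLLOW(<A>) ⊇ FOLLOW(<F>) = {r, s}; in <A>->r <A>, the suffix after <A> is empty (adds nothing new). Thus FOLLOW(<A>) = {r, s}.
FOLLOW(<B>): in <S>-><B> r s <L>, <B> is followed by r s <L> with FIRST {r}; in <F>->s <L> <B> <F>, <B> is followed by <F> with FIRST {epsilon, r, s}; in <F>->s <L> <B> <F>, the suffix after <B> is nullable, so FOLLOW(<B>) ⊇ FOLLOW(<F>) = {r, s}; in <A>->r r s <B>, the suffix after <B> is empty, so FOLLOW(<B>) ⊇ FOLLOW(<A>) = {r, s}; in <L>-><B> r, <B> is followed by r with FIRST {r}. Thus FOLLOW(<B>) = {r, s}.
FOLLOW(<L>): in <S>-><L>, the suffix after <L> is empty, so FOLLOW(<L>) ⊇ FOLLOW(<S>) = {$, s}; in <S>-><B> r s <L>, the suffix after <L> is empty, so FOLLOW(<L>) ⊇ FOLLOW(<S>) = {$, s}; in <B>-><L> <F> <S> s, <L> is followed by <F> <S> s with FIRST {r, s}; in <B>-><L>, the suffix after <L> is empty, so FOLLOW(<L>) ⊇ FOLLOW(<B>) = {r, s}; in <F>->s <L> <B> <F>, <L> is followed by <B> <F> with FIRST {epsilon, r, s}; in <F>->s <L> <B> <F>, the suffix after <L> is nullable, so FOLLOW(<L>) ⊇ FOLLOW(<F>) = {r, s}. Thus FOLLOW(<L>) = {$, r, s}.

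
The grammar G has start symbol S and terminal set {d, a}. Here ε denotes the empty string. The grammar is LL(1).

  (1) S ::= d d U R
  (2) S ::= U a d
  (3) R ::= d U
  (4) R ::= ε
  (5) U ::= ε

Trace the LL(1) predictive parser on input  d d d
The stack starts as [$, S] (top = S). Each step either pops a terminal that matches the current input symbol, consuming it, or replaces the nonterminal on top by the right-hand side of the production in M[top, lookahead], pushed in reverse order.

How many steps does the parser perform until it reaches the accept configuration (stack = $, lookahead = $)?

7

step 1: stack=$ S  input=d d d $  — expand S ::= d d U R
step 2: stack=$ R U d d  input=d d d $  — match d
step 3: stack=$ R U d  input=d d $  — match d
step 4: stack=$ R U  input=d $  — expand U ::= ε
step 5: stack=$ R  input=d $  — expand R ::= d U
step 6: stack=$ U d  input=d $  — match d
step 7: stack=$ U  input=$  — expand U ::= ε
Accept reached after 7 steps.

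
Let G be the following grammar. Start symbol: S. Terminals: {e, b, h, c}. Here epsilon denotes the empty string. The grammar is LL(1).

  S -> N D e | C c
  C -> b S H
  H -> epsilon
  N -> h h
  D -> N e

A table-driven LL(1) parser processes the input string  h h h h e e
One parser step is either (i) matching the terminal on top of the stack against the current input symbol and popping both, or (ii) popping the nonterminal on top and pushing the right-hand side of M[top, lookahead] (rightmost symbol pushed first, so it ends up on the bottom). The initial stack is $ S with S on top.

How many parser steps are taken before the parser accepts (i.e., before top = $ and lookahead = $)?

      Stack      Input          Action
   1  $ S        h h h h e e $  expand S -> N D e
   2  $ e D N    h h h h e e $  expand N -> h h
   3  $ e D h h  h h h h e e $  match h
   4  $ e D h    h h h e e $    match h
   5  $ e D      h h e e $      expand D -> N e
   6  $ e e N    h h e e $      expand N -> h h
   7  $ e e h h  h h e e $      match h
   8  $ e e h    h e e $        match h
   9  $ e e      e e $          match e
  10  $ e        e $            match e
Accept reached after 10 steps.

10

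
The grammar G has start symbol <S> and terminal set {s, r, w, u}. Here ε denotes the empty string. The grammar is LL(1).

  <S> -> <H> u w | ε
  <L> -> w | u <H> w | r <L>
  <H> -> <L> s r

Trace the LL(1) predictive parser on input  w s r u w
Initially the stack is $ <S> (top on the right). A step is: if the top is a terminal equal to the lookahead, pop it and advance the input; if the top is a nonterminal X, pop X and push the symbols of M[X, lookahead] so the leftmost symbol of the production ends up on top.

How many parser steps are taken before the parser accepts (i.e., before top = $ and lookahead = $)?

8

     Stack          Input        Action
  1  $ <S>          w s r u w $  expand <S> -> <H> u w
  2  $ w u <H>      w s r u w $  expand <H> -> <L> s r
  3  $ w u r s <L>  w s r u w $  expand <L> -> w
  4  $ w u r s w    w s r u w $  match w
  5  $ w u r s      s r u w $    match s
  6  $ w u r        r u w $      match r
  7  $ w u          u w $        match u
  8  $ w            w $          match w
Accept reached after 8 steps.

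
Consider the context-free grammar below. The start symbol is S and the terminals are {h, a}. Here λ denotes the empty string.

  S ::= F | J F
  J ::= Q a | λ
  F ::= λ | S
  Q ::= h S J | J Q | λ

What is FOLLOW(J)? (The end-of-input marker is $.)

{$, a, h}

FIRST(S) = {λ, a, h}  (via F, J F)
FIRST(F) = {λ, a, h}  (via S)
FIRST(J) = {λ, a, h}  (via Q a)
FIRST(Q) = {λ, a, h}  (via J Q)
FOLLOW(S) includes $ since S is the start symbol.
FOLLOW(Q): in J::=Q a, Q is followed by a with FIRST {a}; in Q::=J Q, the suffix after Q is empty (adds nothing new). Thus FOLLOW(Q) = {a}.
FOLLOW(S): in F::=S, the suffix after S is empty, so FOLLOW(S) ⊇ FOLLOW(F) = {$, a, h}; in Q::=h S J, S is followed by J with FIRST {λ, a, h}; in Q::=h S J, the suffix after S is nullable, so FOLLOW(S) ⊇ FOLLOW(Q) = {a}. Thus FOLLOW(S) = {$, a, h}.
FOLLOW(J): in S::=J F, J is followed by F with FIRST {λ, a, h}; in S::=J F, the suffix after J is nullable, so FOLLOW(J) ⊇ FOLLOW(S) = {$, a, h}; in Q::=h S J, the suffix after J is empty, so FOLLOW(J) ⊇ FOLLOW(Q) = {a}; in Q::=J Q, J is followed by Q with FIRST {λ, a, h}; in Q::=J Q, the suffix after J is nullable, so FOLLOW(J) ⊇ FOLLOW(Q) = {a}. Thus FOLLOW(J) = {$, a, h}.
FOLLOW(F): in S::=F, the suffix after F is empty, so FOLLOW(F) ⊇ FOLLOW(S) = {$, a, h}; in S::=J F, the suffix after F is empty, so FOLLOW(F) ⊇ FOLLOW(S) = {$, a, h}. Thus FOLLOW(F) = {$, a, h}.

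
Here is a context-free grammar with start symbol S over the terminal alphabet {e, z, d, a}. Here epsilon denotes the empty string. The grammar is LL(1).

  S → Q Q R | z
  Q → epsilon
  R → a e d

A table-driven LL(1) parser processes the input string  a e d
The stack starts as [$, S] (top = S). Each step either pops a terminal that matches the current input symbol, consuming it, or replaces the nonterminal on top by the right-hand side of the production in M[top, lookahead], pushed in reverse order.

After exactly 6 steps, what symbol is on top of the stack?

step 1: stack=$ S  input=a e d $  — expand S → Q Q R
step 2: stack=$ R Q Q  input=a e d $  — expand Q → epsilon
step 3: stack=$ R Q  input=a e d $  — expand Q → epsilon
step 4: stack=$ R  input=a e d $  — expand R → a e d
step 5: stack=$ d e a  input=a e d $  — match a
step 6: stack=$ d e  input=e d $  — match e
Stack after step 6: $ d (top = d).

d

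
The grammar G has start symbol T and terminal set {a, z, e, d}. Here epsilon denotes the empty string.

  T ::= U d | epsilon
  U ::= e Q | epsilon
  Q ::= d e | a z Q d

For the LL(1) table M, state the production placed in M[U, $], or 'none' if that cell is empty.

none

FIRST(U): from U::=e Q we get {e}; from U::=epsilon we get {epsilon}. So FIRST(U) = {epsilon, e}.
FIRST(Q): from Q::=d e we get {d}; from Q::=a z Q d we get {a}. So FIRST(Q) = {a, d}.
FIRST(T): from T::=U d we get {d, e}; from T::=epsilon we get {epsilon}. So FIRST(T) = {epsilon, d, e}.
FOLLOW(T) includes $ since T is the start symbol.
FOLLOW(U): in T::=U d, U is followed by d with FIRST {d}. Thus FOLLOW(U) = {d}.
For U ::= e Q: FIRST(e Q) = {e}, so it goes in M[U, t] for t ∈ {e}.
For U ::= epsilon: FIRST(epsilon) = {epsilon}, so it goes in M[U, t] for t ∈ {}; since epsilon ∈ FIRST, also for every t ∈ FOLLOW(U) = {d}.
None of these place a production in M[U, $].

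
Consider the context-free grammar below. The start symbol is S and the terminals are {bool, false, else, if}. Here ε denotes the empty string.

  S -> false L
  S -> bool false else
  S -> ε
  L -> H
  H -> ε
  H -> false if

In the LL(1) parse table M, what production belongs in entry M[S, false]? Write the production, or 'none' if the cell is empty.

FIRST(S) = {ε, bool, false}
FIRST(H) = {ε, false}
FIRST(L) = {ε, false}  (via H)
FOLLOW(S) includes $ since S is the start symbol.
FOLLOW(S): S appears on no right-hand side. Thus FOLLOW(S) = {$}.
For S -> false L: FIRST(false L) = {false}, so it goes in M[S, t] for t ∈ {false}.
For S -> bool false else: FIRST(bool false else) = {bool}, so it goes in M[S, t] for t ∈ {bool}.
For S -> ε: FIRST(ε) = {ε}, so it goes in M[S, t] for t ∈ {}; since ε ∈ FIRST, also for every t ∈ FOLLOW(S) = {$}.

S -> false L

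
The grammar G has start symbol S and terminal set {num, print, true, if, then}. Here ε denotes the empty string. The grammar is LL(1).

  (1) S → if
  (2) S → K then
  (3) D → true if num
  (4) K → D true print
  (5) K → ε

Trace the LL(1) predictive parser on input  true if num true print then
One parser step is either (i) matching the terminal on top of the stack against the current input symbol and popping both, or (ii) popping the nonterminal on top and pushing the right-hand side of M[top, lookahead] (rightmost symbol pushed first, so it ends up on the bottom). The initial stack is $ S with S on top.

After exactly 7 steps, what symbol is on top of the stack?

print

step 1: stack=$ S  input=true if num true print then $  — expand S → K then
step 2: stack=$ then K  input=true if num true print then $  — expand K → D true print
step 3: stack=$ then print true D  input=true if num true print then $  — expand D → true if num
step 4: stack=$ then print true num if true  input=true if num true print then $  — match true
step 5: stack=$ then print true num if  input=if num true print then $  — match if
step 6: stack=$ then print true num  input=num true print then $  — match num
step 7: stack=$ then print true  input=true print then $  — match true
Stack after step 7: $ then print (top = print).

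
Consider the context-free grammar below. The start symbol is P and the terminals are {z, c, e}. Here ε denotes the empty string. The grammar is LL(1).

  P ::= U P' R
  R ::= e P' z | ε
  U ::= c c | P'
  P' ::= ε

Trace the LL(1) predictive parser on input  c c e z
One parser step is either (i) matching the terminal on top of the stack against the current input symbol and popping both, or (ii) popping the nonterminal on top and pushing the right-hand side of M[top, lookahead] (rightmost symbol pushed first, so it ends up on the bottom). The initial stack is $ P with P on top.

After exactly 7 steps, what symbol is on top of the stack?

P'

step 1: stack=$ P  input=c c e z $  — expand P ::= U P' R
step 2: stack=$ R P' U  input=c c e z $  — expand U ::= c c
step 3: stack=$ R P' c c  input=c c e z $  — match c
step 4: stack=$ R P' c  input=c e z $  — match c
step 5: stack=$ R P'  input=e z $  — expand P' ::= ε
step 6: stack=$ R  input=e z $  — expand R ::= e P' z
step 7: stack=$ z P' e  input=e z $  — match e
Stack after step 7: $ z P' (top = P').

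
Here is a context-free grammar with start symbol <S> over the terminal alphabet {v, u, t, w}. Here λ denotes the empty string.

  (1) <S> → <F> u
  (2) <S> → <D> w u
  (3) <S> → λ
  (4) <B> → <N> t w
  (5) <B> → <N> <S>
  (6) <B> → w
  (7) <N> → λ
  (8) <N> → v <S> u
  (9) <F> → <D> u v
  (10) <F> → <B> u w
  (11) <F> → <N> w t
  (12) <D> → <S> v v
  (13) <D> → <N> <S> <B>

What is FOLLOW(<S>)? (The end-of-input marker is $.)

FIRST(<N>) = {λ, v}
FIRST(<S>) = {λ, t, u, v, w}  (via <F> u, <D> w u)
FIRST(<B>) = {λ, t, u, v, w}  (via <N> t w, <N> <S>)
FIRST(<D>) = {λ, t, u, v, w}  (via <S> v v, <N> <S> <B>)
FIRST(<F>) = {t, u, v, w}  (via <D> u v, <B> u w, <N> w t)
FOLLOW(<S>) includes $ since <S> is the start symbol.
FOLLOW(<F>): in <S>→<F> u, <F> is followed by u with FIRST {u}. Thus FOLLOW(<F>) = {u}.
FOLLOW(<D>): in <S>→<D> w u, <D> is followed by w u with FIRST {w}; in <F>→<D> u v, <D> is followed by u v with FIRST {u}. Thus FOLLOW(<D>) = {u, w}.
FOLLOW(<B>): in <F>→<B> u w, <B> is followed by u w with FIRST {u}; in <D>→<N> <S> <B>, the suffix after <B> is empty, so FOLLOW(<B>) ⊇ FOLLOW(<D>) = {u, w}. Thus FOLLOW(<B>) = {u, w}.
FOLLOW(<S>): in <B>→<N> <S>, the suffix after <S> is empty, so FOLLOW(<S>) ⊇ FOLLOW(<B>) = {u, w}; in <N>→v <S> u, <S> is followed by u with FIRST {u}; in <D>→<S> v v, <S> is followed by v v with FIRST {v}; in <D>→<N> <S> <B>, <S> is followed by <B> with FIRST {λ, t, u, v, w}; in <D>→<N> <S> <B>, the suffix after <S> is nullable, so FOLLOW(<S>) ⊇ FOLLOW(<D>) = {u, w}. Thus FOLLOW(<S>) = {$, t, u, v, w}.
FOLLOW(<N>): in <B>→<N> t w, <N> is followed by t w with FIRST {t}; in <B>→<N> <S>, <N> is followed by <S> with FIRST {λ, t, u, v, w}; in <B>→<N> <S>, the suffix after <N> is nullable, so FOLLOW(<N>) ⊇ FOLLOW(<B>) = {u, w}; in <F>→<N> w t, <N> is followed by w t with FIRST {w}; in <D>→<N> <S> <B>, <N> is followed by <S> <B> with FIRST {λ, t, u, v, w}; in <D>→<N> <S> <B>, the suffix after <N> is nullable, so FOLLOW(<N>) ⊇ FOLLOW(<D>) = {u, w}. Thus FOLLOW(<N>) = {t, u, v, w}.

{$, t, u, v, w}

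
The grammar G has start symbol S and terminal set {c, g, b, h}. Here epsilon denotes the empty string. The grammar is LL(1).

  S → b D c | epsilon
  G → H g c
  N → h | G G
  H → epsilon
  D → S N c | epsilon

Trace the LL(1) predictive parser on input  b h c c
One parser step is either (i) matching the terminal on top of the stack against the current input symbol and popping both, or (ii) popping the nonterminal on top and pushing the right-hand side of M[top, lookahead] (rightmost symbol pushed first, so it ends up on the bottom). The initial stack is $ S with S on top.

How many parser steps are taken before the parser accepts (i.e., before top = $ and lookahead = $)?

step 1: stack=$ S  input=b h c c $  — expand S → b D c
step 2: stack=$ c D b  input=b h c c $  — match b
step 3: stack=$ c D  input=h c c $  — expand D → S N c
step 4: stack=$ c c N S  input=h c c $  — expand S → epsilon
step 5: stack=$ c c N  input=h c c $  — expand N → h
step 6: stack=$ c c h  input=h c c $  — match h
step 7: stack=$ c c  input=c c $  — match c
step 8: stack=$ c  input=c $  — match c
Accept reached after 8 steps.

8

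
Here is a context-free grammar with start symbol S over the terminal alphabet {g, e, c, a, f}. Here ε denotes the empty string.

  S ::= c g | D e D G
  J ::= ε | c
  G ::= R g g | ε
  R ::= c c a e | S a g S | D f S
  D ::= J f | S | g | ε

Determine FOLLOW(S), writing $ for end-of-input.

{$, a, c, e, f, g}

FIRST(J): from J::=ε we get {ε}; from J::=c we get {c}. So FIRST(J) = {ε, c}.
FIRST(S): from S::=c g we get {c}; from S::=D e D G we get {c, e, f, g}. So FIRST(S) = {c, e, f, g}.
FIRST(D): from D::=J f we get {c, f}; from D::=S we get {c, e, f, g}; from D::=g we get {g}; from D::=ε we get {ε}. So FIRST(D) = {ε, c, e, f, g}.
FIRST(R): from R::=c c a e we get {c}; from R::=S a g S we get {c, e, f, g}; from R::=D f S we get {c, e, f, g}. So FIRST(R) = {c, e, f, g}.
FIRST(G): from G::=R g g we get {c, e, f, g}; from G::=ε we get {ε}. So FIRST(G) = {ε, c, e, f, g}.
FOLLOW(S) includes $ since S is the start symbol.
FOLLOW(J): in D::=J f, J is followed by f with FIRST {f}. Thus FOLLOW(J) = {f}.
FOLLOW(R): in G::=R g g, R is followed by g g with FIRST {g}. Thus FOLLOW(R) = {g}.
FOLLOW(S): in R::=S a g S (occurrence 1), S is followed by a g S with FIRST {a}; in R::=S a g S (occurrence 2), the suffix after S is empty, so FOLLOW(S) ⊇ FOLLOW(R) = {g}; in R::=D f S, the suffix after S is empty, so FOLLOW(S) ⊇ FOLLOW(R) = {g}; in D::=S, the suffix after S is empty, so FOLLOW(S) ⊇ FOLLOW(D) = {$, a, c, e, f, g}. Thus FOLLOW(S) = {$, a, c, e, f, g}.
FOLLOW(G): in S::=D e D G, the suffix after G is empty, so FOLLOW(G) ⊇ FOLLOW(S) = {$, a, c, e, f, g}. Thus FOLLOW(G) = {$, a, c, e, f, g}.
FOLLOW(D): in S::=D e D G (occurrence 1), D is followed by e D G with FIRST {e}; in S::=D e D G (occurrence 2), D is followed by G with FIRST {ε, c, e, f, g}; in S::=D e D G (occurrence 2), the suffix after D is nullable, so FOLLOW(D) ⊇ FOLLOW(S) = {$, a, c, e, f, g}; in R::=D f S, D is followed by f S with FIRST {f}. Thus FOLLOW(D) = {$, a, c, e, f, g}.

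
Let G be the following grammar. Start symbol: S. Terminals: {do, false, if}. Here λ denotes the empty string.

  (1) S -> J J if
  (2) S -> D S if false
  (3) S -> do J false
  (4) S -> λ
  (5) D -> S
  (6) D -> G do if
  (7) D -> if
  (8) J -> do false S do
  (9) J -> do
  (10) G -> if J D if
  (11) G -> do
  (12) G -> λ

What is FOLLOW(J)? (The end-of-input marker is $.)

{do, false, if}

FIRST(J) = {do}
FIRST(G) = {λ, do, if}
FIRST(S) = {λ, do, if}  (via J J if, D S if false)
FIRST(D) = {λ, do, if}  (via S, G do if)
FOLLOW(S) includes $ since S is the start symbol.
FOLLOW(D): in S->D S if false, D is followed by S if false with FIRST {do, if}; in G->if J D if, D is followed by if with FIRST {if}. Thus FOLLOW(D) = {do, if}.
FOLLOW(S): in S->D S if false, S is followed by if false with FIRST {if}; in D->S, the suffix after S is empty, so FOLLOW(S) ⊇ FOLLOW(D) = {do, if}; in J->do false S do, S is followed by do with FIRST {do}. Thus FOLLOW(S) = {$, do, if}.
FOLLOW(J): in S->J J if (occurrence 1), J is followed by J if with FIRST {do}; in S->J J if (occurrence 2), J is followed by if with FIRST {if}; in S->do J false, J is followed by false with FIRST {false}; in G->if J D if, J is followed by D if with FIRST {do, if}. Thus FOLLOW(J) = {do, false, if}.
FOLLOW(G): in D->G do if, G is followed by do if with FIRST {do}. Thus FOLLOW(G) = {do}.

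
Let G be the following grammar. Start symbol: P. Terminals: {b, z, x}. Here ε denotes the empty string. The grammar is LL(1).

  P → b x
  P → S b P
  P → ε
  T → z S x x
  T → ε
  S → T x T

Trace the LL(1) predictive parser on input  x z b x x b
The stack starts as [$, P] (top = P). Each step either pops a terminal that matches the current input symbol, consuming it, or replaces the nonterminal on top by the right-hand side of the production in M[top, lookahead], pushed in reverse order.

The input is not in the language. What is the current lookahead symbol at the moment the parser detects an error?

     Stack          Input          Action
  1  $ P            x z b x x b $  expand P → S b P
  2  $ P b S        x z b x x b $  expand S → T x T
  3  $ P b T x T    x z b x x b $  expand T → ε
  4  $ P b T x      x z b x x b $  match x
  5  $ P b T        z b x x b $    expand T → z S x x
  6  $ P b x x S z  z b x x b $    match z
  7  $ P b x x S    b x x b $      error: M[S, b] is empty

b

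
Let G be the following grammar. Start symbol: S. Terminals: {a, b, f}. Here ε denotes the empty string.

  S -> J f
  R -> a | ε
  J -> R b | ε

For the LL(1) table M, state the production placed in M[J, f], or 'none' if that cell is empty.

FIRST(R) = {ε, a}
FIRST(J) = {ε, a, b}  (via R b)
FIRST(S) = {a, b, f}  (via J f)
FOLLOW(S) includes $ since S is the start symbol.
FOLLOW(J): in S->J f, J is followed by f with FIRST {f}. Thus FOLLOW(J) = {f}.
For J -> R b: FIRST(R b) = {a, b}, so it goes in M[J, t] for t ∈ {a, b}.
For J -> ε: FIRST(ε) = {ε}, so it goes in M[J, t] for t ∈ {}; since ε ∈ FIRST, also for every t ∈ FOLLOW(J) = {f}.

J -> ε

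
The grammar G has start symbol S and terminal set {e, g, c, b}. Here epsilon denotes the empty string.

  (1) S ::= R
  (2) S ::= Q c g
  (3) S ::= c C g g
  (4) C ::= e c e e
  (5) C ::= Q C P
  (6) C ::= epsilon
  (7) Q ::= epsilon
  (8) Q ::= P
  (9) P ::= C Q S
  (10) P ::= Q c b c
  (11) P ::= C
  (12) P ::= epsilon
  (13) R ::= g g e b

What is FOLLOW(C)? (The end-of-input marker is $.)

{c, e, g}

FIRST(R) = {g}
FIRST(S) = {c, e, g}  (via R, Q c g)
FIRST(C) = {epsilon, c, e, g}  (via Q C P)
FIRST(Q) = {epsilon, c, e, g}  (via P)
FIRST(P) = {epsilon, c, e, g}  (via C Q S, Q c b c, C)
FOLLOW(S) includes $ since S is the start symbol.
FOLLOW(S): in P::=C Q S, the suffix after S is empty, so FOLLOW(S) ⊇ FOLLOW(P) = {c, e, g}. Thus FOLLOW(S) = {$, c, e, g}.
FOLLOW(R): in S::=R, the suffix after R is empty, so FOLLOW(R) ⊇ FOLLOW(S) = {$, c, e, g}. Thus FOLLOW(R) = {$, c, e, g}.
FOLLOW(C): in S::=c C g g, C is followed by g g with FIRST {g}; in C::=Q C P, C is followed by P with FIRST {epsilon, c, e, g}; in C::=Q C P, the suffix after C is nullable (adds nothing new); in P::=C Q S, C is followed by Q S with FIRST {c, e, g}; in P::=C, the suffix after C is empty, so FOLLOW(C) ⊇ FOLLOW(P) = {c, e, g}. Thus FOLLOW(C) = {c, e, g}.
FOLLOW(Q): in S::=Q c g, Q is followed by c g with FIRST {c}; in C::=Q C P, Q is followed by C P with FIRST {epsilon, c, e, g}; in C::=Q C P, the suffix after Q is nullable, so FOLLOW(Q) ⊇ FOLLOW(C) = {c, e, g}; in P::=C Q S, Q is followed by S with FIRST {c, e, g}; in P::=Q c b c, Q is followed by c b c with FIRST {c}. Thus FOLLOW(Q) = {c, e, g}.
FOLLOW(P): in C::=Q C P, the suffix after P is empty, so FOLLOW(P) ⊇ FOLLOW(C) = {c, e, g}; in Q::=P, the suffix after P is empty, so FOLLOW(P) ⊇ FOLLOW(Q) = {c, e, g}. Thus FOLLOW(P) = {c, e, g}.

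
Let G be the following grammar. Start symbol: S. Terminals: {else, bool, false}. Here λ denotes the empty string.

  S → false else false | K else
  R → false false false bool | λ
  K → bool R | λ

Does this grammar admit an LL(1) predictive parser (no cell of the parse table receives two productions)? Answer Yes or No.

Yes

FIRST(S) = {bool, else, false}
FIRST(R) = {λ, false}
FIRST(K) = {λ, bool}
FOLLOW(S) = {$}
FOLLOW(R) = {else}
FOLLOW(K) = {else}
Each cell of M receives at most one production.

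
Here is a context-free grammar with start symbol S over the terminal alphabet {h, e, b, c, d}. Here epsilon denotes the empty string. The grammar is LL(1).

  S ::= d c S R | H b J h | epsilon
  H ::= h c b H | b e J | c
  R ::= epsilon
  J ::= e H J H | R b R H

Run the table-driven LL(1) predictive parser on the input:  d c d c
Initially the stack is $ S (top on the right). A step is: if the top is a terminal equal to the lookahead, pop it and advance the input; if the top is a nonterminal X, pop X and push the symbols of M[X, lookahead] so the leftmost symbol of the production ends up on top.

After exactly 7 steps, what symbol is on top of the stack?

R

step 1: stack=$ S  input=d c d c $  — expand S ::= d c S R
step 2: stack=$ R S c d  input=d c d c $  — match d
step 3: stack=$ R S c  input=c d c $  — match c
step 4: stack=$ R S  input=d c $  — expand S ::= d c S R
step 5: stack=$ R R S c d  input=d c $  — match d
step 6: stack=$ R R S c  input=c $  — match c
step 7: stack=$ R R S  input=$  — expand S ::= epsilon
Stack after step 7: $ R R (top = R).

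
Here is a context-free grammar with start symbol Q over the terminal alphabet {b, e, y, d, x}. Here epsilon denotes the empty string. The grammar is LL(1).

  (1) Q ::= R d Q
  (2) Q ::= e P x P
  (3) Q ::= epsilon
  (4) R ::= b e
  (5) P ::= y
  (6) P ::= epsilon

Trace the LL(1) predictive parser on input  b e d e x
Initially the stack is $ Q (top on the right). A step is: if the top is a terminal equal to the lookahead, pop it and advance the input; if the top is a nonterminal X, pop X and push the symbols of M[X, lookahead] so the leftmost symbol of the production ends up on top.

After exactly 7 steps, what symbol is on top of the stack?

step 1: stack=$ Q  input=b e d e x $  — expand Q ::= R d Q
step 2: stack=$ Q d R  input=b e d e x $  — expand R ::= b e
step 3: stack=$ Q d e b  input=b e d e x $  — match b
step 4: stack=$ Q d e  input=e d e x $  — match e
step 5: stack=$ Q d  input=d e x $  — match d
step 6: stack=$ Q  input=e x $  — expand Q ::= e P x P
step 7: stack=$ P x P e  input=e x $  — match e
Stack after step 7: $ P x P (top = P).

P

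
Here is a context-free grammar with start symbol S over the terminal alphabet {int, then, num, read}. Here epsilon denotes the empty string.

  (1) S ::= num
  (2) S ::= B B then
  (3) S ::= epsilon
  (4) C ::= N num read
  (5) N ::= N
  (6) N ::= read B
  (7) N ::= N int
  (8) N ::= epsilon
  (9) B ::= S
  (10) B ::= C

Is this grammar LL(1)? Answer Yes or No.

No

FIRST(S) = {epsilon, int, num, read, then}
FIRST(C) = {int, num, read}
FIRST(N) = {epsilon, int, read}
FIRST(B) = {epsilon, int, num, read, then}
FOLLOW(S) = {$, int, num, read, then}
FOLLOW(C) = {int, num, read, then}
FOLLOW(N) = {int, num}
FOLLOW(B) = {int, num, read, then}
Cell M[B, int] receives both B ::= S and B ::= C — the grammar is not LL(1).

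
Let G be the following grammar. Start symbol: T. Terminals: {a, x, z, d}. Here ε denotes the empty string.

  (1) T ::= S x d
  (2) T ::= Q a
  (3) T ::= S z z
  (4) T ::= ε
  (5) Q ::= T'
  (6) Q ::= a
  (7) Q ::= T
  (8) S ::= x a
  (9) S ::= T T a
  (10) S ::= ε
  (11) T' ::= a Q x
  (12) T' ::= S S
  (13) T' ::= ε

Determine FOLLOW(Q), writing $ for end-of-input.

{a, x}

FIRST(T): from T::=S x d we get {a, x, z}; from T::=Q a we get {a, x, z}; from T::=S z z we get {a, x, z}; from T::=ε we get {ε}. So FIRST(T) = {ε, a, x, z}.
FIRST(S): from S::=x a we get {x}; from S::=T T a we get {a, x, z}; from S::=ε we get {ε}. So FIRST(S) = {ε, a, x, z}.
FIRST(T'): from T'::=a Q x we get {a}; from T'::=S S we get {ε, a, x, z}; from T'::=ε we get {ε}. So FIRST(T') = {ε, a, x, z}.
FIRST(Q): from Q::=T' we get {ε, a, x, z}; from Q::=a we get {a}; from Q::=T we get {ε, a, x, z}. So FIRST(Q) = {ε, a, x, z}.
FOLLOW(T) includes $ since T is the start symbol.
FOLLOW(Q): in T::=Q a, Q is followed by a with FIRST {a}; in T'::=a Q x, Q is followed by x with FIRST {x}. Thus FOLLOW(Q) = {a, x}.
FOLLOW(T): in Q::=T, the suffix after T is empty, so FOLLOW(T) ⊇ FOLLOW(Q) = {a, x}; in S::=T T a (occurrence 1), T is followed by T a with FIRST {a, x, z}; in S::=T T a (occurrence 2), T is followed by a with FIRST {a}. Thus FOLLOW(T) = {$, a, x, z}.
FOLLOW(T'): in Q::=T', the suffix after T' is empty, so FOLLOW(T') ⊇ FOLLOW(Q) = {a, x}. Thus FOLLOW(T') = {a, x}.
FOLLOW(S): in T::=S x d, S is followed by x d with FIRST {x}; in T::=S z z, S is followed by z z with FIRST {z}; in T'::=S S (occurrence 1), S is followed by S with FIRST {ε, a, x, z}; in T'::=S S (occurrence 1), the suffix after S is nullable, so FOLLOW(S) ⊇ FOLLOW(T') = {a, x}; in T'::=S S (occurrence 2), the suffix after S is empty, so FOLLOW(S) ⊇ FOLLOW(T') = {a, x}. Thus FOLLOW(S) = {a, x, z}.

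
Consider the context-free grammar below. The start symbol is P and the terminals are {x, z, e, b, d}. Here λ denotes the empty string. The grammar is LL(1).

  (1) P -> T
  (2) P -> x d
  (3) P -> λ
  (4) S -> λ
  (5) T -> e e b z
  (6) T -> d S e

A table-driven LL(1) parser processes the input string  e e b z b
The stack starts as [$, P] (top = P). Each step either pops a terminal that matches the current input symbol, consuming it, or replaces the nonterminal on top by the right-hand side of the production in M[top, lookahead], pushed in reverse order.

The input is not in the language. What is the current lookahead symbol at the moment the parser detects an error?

     Stack      Input        Action
  1  $ P        e e b z b $  expand P -> T
  2  $ T        e e b z b $  expand T -> e e b z
  3  $ z b e e  e e b z b $  match e
  4  $ z b e    e b z b $    match e
  5  $ z b      b z b $      match b
  6  $ z        z b $        match z
  7  $          b $          error: stack empty but input remains

b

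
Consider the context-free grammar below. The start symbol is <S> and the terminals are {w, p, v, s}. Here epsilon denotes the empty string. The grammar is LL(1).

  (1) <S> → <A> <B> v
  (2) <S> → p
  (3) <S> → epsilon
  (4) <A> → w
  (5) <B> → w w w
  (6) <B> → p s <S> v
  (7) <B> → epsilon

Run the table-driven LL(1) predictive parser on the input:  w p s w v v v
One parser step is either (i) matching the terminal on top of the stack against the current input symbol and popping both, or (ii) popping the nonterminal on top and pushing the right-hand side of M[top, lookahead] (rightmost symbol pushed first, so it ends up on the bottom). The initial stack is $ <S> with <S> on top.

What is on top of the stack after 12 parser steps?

      Stack            Input            Action
   1  $ <S>            w p s w v v v $  expand <S> → <A> <B> v
   2  $ v <B> <A>      w p s w v v v $  expand <A> → w
   3  $ v <B> w        w p s w v v v $  match w
   4  $ v <B>          p s w v v v $    expand <B> → p s <S> v
   5  $ v v <S> s p    p s w v v v $    match p
   6  $ v v <S> s      s w v v v $      match s
   7  $ v v <S>        w v v v $        expand <S> → <A> <B> v
   8  $ v v v <B> <A>  w v v v $        expand <A> → w
   9  $ v v v <B> w    w v v v $        match w
  10  $ v v v <B>      v v v $          expand <B> → epsilon
  11  $ v v v          v v v $          match v
  12  $ v v            v v $            match v
Stack after step 12: $ v (top = v).

v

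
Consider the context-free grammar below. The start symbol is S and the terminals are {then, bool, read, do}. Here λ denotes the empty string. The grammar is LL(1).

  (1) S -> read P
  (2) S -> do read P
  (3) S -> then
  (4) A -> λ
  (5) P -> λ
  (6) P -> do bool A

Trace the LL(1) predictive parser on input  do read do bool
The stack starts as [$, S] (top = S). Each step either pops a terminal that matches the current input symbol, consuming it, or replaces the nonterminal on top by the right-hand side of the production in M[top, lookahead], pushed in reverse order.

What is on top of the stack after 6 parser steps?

A

     Stack        Input              Action
  1  $ S          do read do bool $  expand S -> do read P
  2  $ P read do  do read do bool $  match do
  3  $ P read     read do bool $     match read
  4  $ P          do bool $          expand P -> do bool A
  5  $ A bool do  do bool $          match do
  6  $ A bool     bool $             match bool
Stack after step 6: $ A (top = A).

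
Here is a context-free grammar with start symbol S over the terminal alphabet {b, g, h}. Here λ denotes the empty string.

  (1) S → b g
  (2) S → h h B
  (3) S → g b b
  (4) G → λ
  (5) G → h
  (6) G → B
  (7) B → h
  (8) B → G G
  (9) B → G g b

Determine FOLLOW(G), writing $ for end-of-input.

FIRST(S): from S→b g we get {b}; from S→h h B we get {h}; from S→g b b we get {g}. So FIRST(S) = {b, g, h}.
FIRST(G): from G→λ we get {λ}; from G→h we get {h}; from G→B we get {λ, g, h}. So FIRST(G) = {λ, g, h}.
FIRST(B): from B→h we get {h}; from B→G G we get {λ, g, h}; from B→G g b we get {g, h}. So FIRST(B) = {λ, g, h}.
FOLLOW(S) includes $ since S is the start symbol.
FOLLOW(S): S appears on no right-hand side. Thus FOLLOW(S) = {$}.
FOLLOW(G): in B→G G (occurrence 1), G is followed by G with FIRST {λ, g, h}; in B→G G (occurrence 1), the suffix after G is nullable, so FOLLOW(G) ⊇ FOLLOW(B) = {$, g, h}; in B→G G (occurrence 2), the suffix after G is empty, so FOLLOW(G) ⊇ FOLLOW(B) = {$, g, h}; in B→G g b, G is followed by g b with FIRST {g}. Thus FOLLOW(G) = {$, g, h}.
FOLLOW(B): in S→h h B, the suffix after B is empty, so FOLLOW(B) ⊇ FOLLOW(S) = {$}; in G→B, the suffix after B is empty, so FOLLOW(B) ⊇ FOLLOW(G) = {$, g, h}. Thus FOLLOW(B) = {$, g, h}.

{$, g, h}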